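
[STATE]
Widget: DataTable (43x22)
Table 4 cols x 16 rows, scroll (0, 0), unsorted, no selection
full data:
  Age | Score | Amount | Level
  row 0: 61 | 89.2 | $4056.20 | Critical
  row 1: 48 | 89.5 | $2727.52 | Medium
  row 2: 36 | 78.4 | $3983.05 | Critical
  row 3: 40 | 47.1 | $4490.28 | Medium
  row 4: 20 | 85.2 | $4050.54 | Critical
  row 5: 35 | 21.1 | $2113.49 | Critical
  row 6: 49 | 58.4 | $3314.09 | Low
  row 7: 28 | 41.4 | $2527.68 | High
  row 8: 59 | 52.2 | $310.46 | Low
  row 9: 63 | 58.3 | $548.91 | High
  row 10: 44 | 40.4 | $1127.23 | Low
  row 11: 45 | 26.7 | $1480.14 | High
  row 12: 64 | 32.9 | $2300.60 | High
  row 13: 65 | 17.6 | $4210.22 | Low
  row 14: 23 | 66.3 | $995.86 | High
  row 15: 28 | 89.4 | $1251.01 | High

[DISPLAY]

Age│Score│Amount  │Level                   
───┼─────┼────────┼────────                
61 │89.2 │$4056.20│Critical                
48 │89.5 │$2727.52│Medium                  
36 │78.4 │$3983.05│Critical                
40 │47.1 │$4490.28│Medium                  
20 │85.2 │$4050.54│Critical                
35 │21.1 │$2113.49│Critical                
49 │58.4 │$3314.09│Low                     
28 │41.4 │$2527.68│High                    
59 │52.2 │$310.46 │Low                     
63 │58.3 │$548.91 │High                    
44 │40.4 │$1127.23│Low                     
45 │26.7 │$1480.14│High                    
64 │32.9 │$2300.60│High                    
65 │17.6 │$4210.22│Low                     
23 │66.3 │$995.86 │High                    
28 │89.4 │$1251.01│High                    
                                           
                                           
                                           
                                           


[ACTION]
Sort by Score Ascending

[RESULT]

Age│Scor▲│Amount  │Level                   
───┼─────┼────────┼────────                
65 │17.6 │$4210.22│Low                     
35 │21.1 │$2113.49│Critical                
45 │26.7 │$1480.14│High                    
64 │32.9 │$2300.60│High                    
44 │40.4 │$1127.23│Low                     
28 │41.4 │$2527.68│High                    
40 │47.1 │$4490.28│Medium                  
59 │52.2 │$310.46 │Low                     
63 │58.3 │$548.91 │High                    
49 │58.4 │$3314.09│Low                     
23 │66.3 │$995.86 │High                    
36 │78.4 │$3983.05│Critical                
20 │85.2 │$4050.54│Critical                
61 │89.2 │$4056.20│Critical                
28 │89.4 │$1251.01│High                    
48 │89.5 │$2727.52│Medium                  
                                           
                                           
                                           
                                           


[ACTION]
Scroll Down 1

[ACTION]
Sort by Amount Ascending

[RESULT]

Age│Score│Amount ▲│Level                   
───┼─────┼────────┼────────                
59 │52.2 │$310.46 │Low                     
63 │58.3 │$548.91 │High                    
23 │66.3 │$995.86 │High                    
44 │40.4 │$1127.23│Low                     
28 │89.4 │$1251.01│High                    
45 │26.7 │$1480.14│High                    
35 │21.1 │$2113.49│Critical                
64 │32.9 │$2300.60│High                    
28 │41.4 │$2527.68│High                    
48 │89.5 │$2727.52│Medium                  
49 │58.4 │$3314.09│Low                     
36 │78.4 │$3983.05│Critical                
20 │85.2 │$4050.54│Critical                
61 │89.2 │$4056.20│Critical                
65 │17.6 │$4210.22│Low                     
40 │47.1 │$4490.28│Medium                  
                                           
                                           
                                           
                                           


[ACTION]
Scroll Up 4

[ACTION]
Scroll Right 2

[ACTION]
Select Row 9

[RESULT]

Age│Score│Amount ▲│Level                   
───┼─────┼────────┼────────                
59 │52.2 │$310.46 │Low                     
63 │58.3 │$548.91 │High                    
23 │66.3 │$995.86 │High                    
44 │40.4 │$1127.23│Low                     
28 │89.4 │$1251.01│High                    
45 │26.7 │$1480.14│High                    
35 │21.1 │$2113.49│Critical                
64 │32.9 │$2300.60│High                    
28 │41.4 │$2527.68│High                    
>8 │89.5 │$2727.52│Medium                  
49 │58.4 │$3314.09│Low                     
36 │78.4 │$3983.05│Critical                
20 │85.2 │$4050.54│Critical                
61 │89.2 │$4056.20│Critical                
65 │17.6 │$4210.22│Low                     
40 │47.1 │$4490.28│Medium                  
                                           
                                           
                                           
                                           


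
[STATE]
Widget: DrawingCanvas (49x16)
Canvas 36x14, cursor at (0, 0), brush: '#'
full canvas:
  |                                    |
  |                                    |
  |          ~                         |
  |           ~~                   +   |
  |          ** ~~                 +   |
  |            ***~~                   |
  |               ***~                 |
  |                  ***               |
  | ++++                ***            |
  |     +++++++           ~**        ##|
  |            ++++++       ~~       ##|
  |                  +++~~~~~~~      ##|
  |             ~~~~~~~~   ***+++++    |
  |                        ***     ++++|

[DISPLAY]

+                                                
                                                 
          ~                                      
           ~~                   +                
          ** ~~                 +                
            ***~~                                
               ***~                              
                  ***                            
 ++++                ***                         
     +++++++           ~**        ##             
            ++++++       ~~       ##             
                  +++~~~~~~~      ##             
             ~~~~~~~~   ***+++++                 
                        ***     ++++             
                                                 
                                                 


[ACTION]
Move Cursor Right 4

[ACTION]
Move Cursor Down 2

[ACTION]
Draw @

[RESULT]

                                                 
                                                 
    @     ~                                      
           ~~                   +                
          ** ~~                 +                
            ***~~                                
               ***~                              
                  ***                            
 ++++                ***                         
     +++++++           ~**        ##             
            ++++++       ~~       ##             
                  +++~~~~~~~      ##             
             ~~~~~~~~   ***+++++                 
                        ***     ++++             
                                                 
                                                 


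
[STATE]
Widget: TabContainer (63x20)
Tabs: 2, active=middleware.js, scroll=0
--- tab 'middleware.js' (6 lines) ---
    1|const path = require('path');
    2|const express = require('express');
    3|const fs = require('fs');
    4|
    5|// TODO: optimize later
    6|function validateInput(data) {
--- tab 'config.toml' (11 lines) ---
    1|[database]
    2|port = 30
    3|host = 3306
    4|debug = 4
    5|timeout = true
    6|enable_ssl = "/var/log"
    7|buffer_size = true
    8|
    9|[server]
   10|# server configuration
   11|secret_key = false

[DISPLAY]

[middleware.js]│ config.toml                                   
───────────────────────────────────────────────────────────────
const path = require('path');                                  
const express = require('express');                            
const fs = require('fs');                                      
                                                               
// TODO: optimize later                                        
function validateInput(data) {                                 
                                                               
                                                               
                                                               
                                                               
                                                               
                                                               
                                                               
                                                               
                                                               
                                                               
                                                               
                                                               


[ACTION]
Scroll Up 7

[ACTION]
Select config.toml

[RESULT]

 middleware.js │[config.toml]                                  
───────────────────────────────────────────────────────────────
[database]                                                     
port = 30                                                      
host = 3306                                                    
debug = 4                                                      
timeout = true                                                 
enable_ssl = "/var/log"                                        
buffer_size = true                                             
                                                               
[server]                                                       
# server configuration                                         
secret_key = false                                             
                                                               
                                                               
                                                               
                                                               
                                                               
                                                               
                                                               


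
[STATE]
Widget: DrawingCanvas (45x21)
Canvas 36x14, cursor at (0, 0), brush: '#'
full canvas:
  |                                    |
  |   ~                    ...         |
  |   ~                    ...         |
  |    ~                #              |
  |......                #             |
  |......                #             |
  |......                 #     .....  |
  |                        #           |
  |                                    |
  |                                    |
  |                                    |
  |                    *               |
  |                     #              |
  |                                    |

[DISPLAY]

+                                            
   ~                    ...                  
   ~                    ...                  
    ~                #                       
......                #                      
......                #                      
......                 #     .....           
                        #                    
                                             
                                             
                                             
                    *                        
                     #                       
                                             
                                             
                                             
                                             
                                             
                                             
                                             
                                             


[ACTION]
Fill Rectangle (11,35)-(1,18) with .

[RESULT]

+                                            
   ~              ..................         
   ~              ..................         
    ~             ..................         
......            ..................         
......            ..................         
......            ..................         
                  ..................         
                  ..................         
                  ..................         
                  ..................         
                  ..................         
                     #                       
                                             
                                             
                                             
                                             
                                             
                                             
                                             
                                             


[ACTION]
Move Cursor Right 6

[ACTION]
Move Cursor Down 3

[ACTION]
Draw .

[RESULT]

                                             
   ~              ..................         
   ~              ..................         
    ~ .           ..................         
......            ..................         
......            ..................         
......            ..................         
                  ..................         
                  ..................         
                  ..................         
                  ..................         
                  ..................         
                     #                       
                                             
                                             
                                             
                                             
                                             
                                             
                                             
                                             


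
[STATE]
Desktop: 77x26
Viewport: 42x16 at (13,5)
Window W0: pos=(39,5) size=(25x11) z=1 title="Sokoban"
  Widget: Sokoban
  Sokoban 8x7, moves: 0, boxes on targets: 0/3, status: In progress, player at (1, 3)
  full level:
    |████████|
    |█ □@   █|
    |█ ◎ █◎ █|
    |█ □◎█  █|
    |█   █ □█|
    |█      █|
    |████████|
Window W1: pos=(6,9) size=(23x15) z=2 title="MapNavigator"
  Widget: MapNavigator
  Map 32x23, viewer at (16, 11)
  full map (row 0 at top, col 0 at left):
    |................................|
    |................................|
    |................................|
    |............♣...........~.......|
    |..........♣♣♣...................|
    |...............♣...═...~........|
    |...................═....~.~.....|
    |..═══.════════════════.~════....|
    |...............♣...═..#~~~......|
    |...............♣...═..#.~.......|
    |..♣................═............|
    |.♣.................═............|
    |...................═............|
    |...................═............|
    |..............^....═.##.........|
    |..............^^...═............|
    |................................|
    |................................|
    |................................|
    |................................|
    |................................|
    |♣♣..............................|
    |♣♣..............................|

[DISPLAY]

                          ┏━━━━━━━━━━━━━━━
                          ┃ Sokoban       
                          ┠───────────────
                          ┃████████       
━━━━━━━━━━━━━━━┓          ┃█ □@   █       
vigator        ┃          ┃█ ◎ █◎ █       
───────────────┨          ┃█ □◎█  █       
.......═....~.~┃          ┃█   █ □█       
══════════.~═══┃          ┃█      █       
...♣...═..#~~~.┃          ┃████████       
...♣...═..#.~..┃          ┗━━━━━━━━━━━━━━━
.......═.......┃                          
....@..═.......┃                          
.......═.......┃                          
.......═.......┃                          
..^....═.##....┃                          


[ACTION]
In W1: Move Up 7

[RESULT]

                          ┏━━━━━━━━━━━━━━━
                          ┃ Sokoban       
                          ┠───────────────
                          ┃████████       
━━━━━━━━━━━━━━━┓          ┃█ □@   █       
vigator        ┃          ┃█ ◎ █◎ █       
───────────────┨          ┃█ □◎█  █       
               ┃          ┃█   █ □█       
...............┃          ┃█      █       
...............┃          ┃████████       
...............┃          ┗━━━━━━━━━━━━━━━
♣...........~..┃                          
♣...@..........┃                          
...♣...═...~...┃                          
.......═....~.~┃                          
══════════.~═══┃                          


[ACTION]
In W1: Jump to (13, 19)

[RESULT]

                          ┏━━━━━━━━━━━━━━━
                          ┃ Sokoban       
                          ┠───────────────
                          ┃████████       
━━━━━━━━━━━━━━━┓          ┃█ □@   █       
vigator        ┃          ┃█ ◎ █◎ █       
───────────────┨          ┃█ □◎█  █       
.....^....═.##.┃          ┃█   █ □█       
.....^^...═....┃          ┃█      █       
...............┃          ┃████████       
...............┃          ┗━━━━━━━━━━━━━━━
...............┃                          
....@..........┃                          
...............┃                          
...............┃                          
...............┃                          


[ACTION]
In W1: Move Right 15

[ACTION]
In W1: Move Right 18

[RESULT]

                          ┏━━━━━━━━━━━━━━━
                          ┃ Sokoban       
                          ┠───────────────
                          ┃████████       
━━━━━━━━━━━━━━━┓          ┃█ □@   █       
vigator        ┃          ┃█ ◎ █◎ █       
───────────────┨          ┃█ □◎█  █       
.....          ┃          ┃█   █ □█       
.....          ┃          ┃█      █       
.....          ┃          ┃████████       
.....          ┃          ┗━━━━━━━━━━━━━━━
.....          ┃                          
....@          ┃                          
.....          ┃                          
.....          ┃                          
.....          ┃                          


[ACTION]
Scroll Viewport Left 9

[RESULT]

                                   ┏━━━━━━
                                   ┃ Sokob
                                   ┠──────
                                   ┃██████
  ┏━━━━━━━━━━━━━━━━━━━━━┓          ┃█ □@  
  ┃ MapNavigator        ┃          ┃█ ◎ █◎
  ┠─────────────────────┨          ┃█ □◎█ 
  ┃##.........          ┃          ┃█   █ 
  ┃...........          ┃          ┃█     
  ┃...........          ┃          ┃██████
  ┃...........          ┃          ┗━━━━━━
  ┃...........          ┃                 
  ┃..........@          ┃                 
  ┃...........          ┃                 
  ┃...........          ┃                 
  ┃...........          ┃                 


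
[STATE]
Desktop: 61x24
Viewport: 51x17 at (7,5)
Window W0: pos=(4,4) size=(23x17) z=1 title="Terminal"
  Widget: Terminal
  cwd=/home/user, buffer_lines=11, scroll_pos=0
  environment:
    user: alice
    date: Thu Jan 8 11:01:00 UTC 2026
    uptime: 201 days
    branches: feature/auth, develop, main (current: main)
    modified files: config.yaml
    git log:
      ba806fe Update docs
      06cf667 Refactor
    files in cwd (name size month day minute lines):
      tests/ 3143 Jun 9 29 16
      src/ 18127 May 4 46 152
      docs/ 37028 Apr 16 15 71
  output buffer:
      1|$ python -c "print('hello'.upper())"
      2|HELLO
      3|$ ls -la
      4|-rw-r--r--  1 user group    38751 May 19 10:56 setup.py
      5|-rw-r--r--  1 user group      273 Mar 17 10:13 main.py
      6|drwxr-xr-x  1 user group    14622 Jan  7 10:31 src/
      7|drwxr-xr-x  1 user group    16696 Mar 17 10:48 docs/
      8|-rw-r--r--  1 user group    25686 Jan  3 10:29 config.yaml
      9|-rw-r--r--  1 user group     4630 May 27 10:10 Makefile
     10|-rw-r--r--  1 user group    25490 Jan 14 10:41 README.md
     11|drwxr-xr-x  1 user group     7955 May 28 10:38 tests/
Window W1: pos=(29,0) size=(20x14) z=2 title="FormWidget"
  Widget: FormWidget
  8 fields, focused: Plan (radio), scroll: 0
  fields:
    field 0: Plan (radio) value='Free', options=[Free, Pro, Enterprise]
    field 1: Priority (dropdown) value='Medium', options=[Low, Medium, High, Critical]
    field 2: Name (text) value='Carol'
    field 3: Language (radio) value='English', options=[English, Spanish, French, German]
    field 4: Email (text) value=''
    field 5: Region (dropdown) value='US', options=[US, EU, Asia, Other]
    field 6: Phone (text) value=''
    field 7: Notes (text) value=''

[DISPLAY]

erminal            ┃  ┃  Name:       [Ca]┃         
───────────────────┨  ┃  Language:   (●) ┃         
python -c "print('h┃  ┃  Email:      [  ]┃         
LLO                ┃  ┃  Region:     [U▼]┃         
ls -la             ┃  ┃  Phone:      [  ]┃         
w-r--r--  1 user gr┃  ┃  Notes:      [  ]┃         
w-r--r--  1 user gr┃  ┃                  ┃         
wxr-xr-x  1 user gr┃  ┃                  ┃         
wxr-xr-x  1 user gr┃  ┗━━━━━━━━━━━━━━━━━━┛         
w-r--r--  1 user gr┃                               
w-r--r--  1 user gr┃                               
w-r--r--  1 user gr┃                               
wxr-xr-x  1 user gr┃                               
█                  ┃                               
                   ┃                               
━━━━━━━━━━━━━━━━━━━┛                               
                                                   


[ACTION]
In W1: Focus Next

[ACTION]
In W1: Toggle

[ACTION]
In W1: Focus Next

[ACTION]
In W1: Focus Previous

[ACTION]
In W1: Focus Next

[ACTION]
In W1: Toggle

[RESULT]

erminal            ┃  ┃> Name:       [Ca]┃         
───────────────────┨  ┃  Language:   (●) ┃         
python -c "print('h┃  ┃  Email:      [  ]┃         
LLO                ┃  ┃  Region:     [U▼]┃         
ls -la             ┃  ┃  Phone:      [  ]┃         
w-r--r--  1 user gr┃  ┃  Notes:      [  ]┃         
w-r--r--  1 user gr┃  ┃                  ┃         
wxr-xr-x  1 user gr┃  ┃                  ┃         
wxr-xr-x  1 user gr┃  ┗━━━━━━━━━━━━━━━━━━┛         
w-r--r--  1 user gr┃                               
w-r--r--  1 user gr┃                               
w-r--r--  1 user gr┃                               
wxr-xr-x  1 user gr┃                               
█                  ┃                               
                   ┃                               
━━━━━━━━━━━━━━━━━━━┛                               
                                                   


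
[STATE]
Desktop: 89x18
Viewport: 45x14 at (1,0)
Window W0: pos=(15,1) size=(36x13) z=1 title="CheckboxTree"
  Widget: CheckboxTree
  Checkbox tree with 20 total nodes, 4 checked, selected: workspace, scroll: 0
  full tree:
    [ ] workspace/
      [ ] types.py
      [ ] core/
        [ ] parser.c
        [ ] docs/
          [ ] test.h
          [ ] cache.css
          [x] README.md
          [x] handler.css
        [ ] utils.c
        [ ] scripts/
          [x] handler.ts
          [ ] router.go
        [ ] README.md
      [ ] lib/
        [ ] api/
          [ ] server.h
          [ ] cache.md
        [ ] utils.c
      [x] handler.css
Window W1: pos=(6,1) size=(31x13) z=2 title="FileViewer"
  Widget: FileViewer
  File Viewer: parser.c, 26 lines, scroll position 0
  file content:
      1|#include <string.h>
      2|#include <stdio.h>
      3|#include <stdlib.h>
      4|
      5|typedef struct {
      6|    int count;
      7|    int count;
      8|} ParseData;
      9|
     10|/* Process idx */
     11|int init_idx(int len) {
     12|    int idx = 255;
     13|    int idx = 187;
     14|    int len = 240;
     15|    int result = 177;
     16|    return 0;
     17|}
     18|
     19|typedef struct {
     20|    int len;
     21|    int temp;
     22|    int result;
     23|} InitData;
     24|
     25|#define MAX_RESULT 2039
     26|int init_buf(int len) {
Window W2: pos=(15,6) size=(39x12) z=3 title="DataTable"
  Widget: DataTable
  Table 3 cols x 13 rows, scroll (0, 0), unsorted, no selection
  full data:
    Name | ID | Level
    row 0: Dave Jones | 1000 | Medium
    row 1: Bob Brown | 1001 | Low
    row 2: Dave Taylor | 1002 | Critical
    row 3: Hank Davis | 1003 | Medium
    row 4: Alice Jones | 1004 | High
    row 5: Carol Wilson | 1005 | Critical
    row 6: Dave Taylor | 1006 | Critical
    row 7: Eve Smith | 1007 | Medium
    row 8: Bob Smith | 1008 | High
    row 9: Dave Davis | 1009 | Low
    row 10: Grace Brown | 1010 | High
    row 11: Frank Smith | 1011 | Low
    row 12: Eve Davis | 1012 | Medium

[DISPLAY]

                                             
     ┏━━━━━━━━━━━━━━━━━━━━━━━━━━━━━┓━━━━━━━━━
     ┃ FileViewer                  ┃         
     ┠─────────────────────────────┨─────────
     ┃#include <string.h>         ▲┃         
     ┃#include <stdio.h>          █┃         
     ┃#include┏━━━━━━━━━━━━━━━━━━━━━━━━━━━━━━
     ┃        ┃ DataTable                    
     ┃typedef ┠──────────────────────────────
     ┃    int ┃Name        │ID  │Level       
     ┃    int ┃────────────┼────┼────────    
     ┃} ParseD┃Dave Jones  │1000│Medium      
     ┃        ┃Bob Brown   │1001│Low         
     ┗━━━━━━━━┃Dave Taylor │1002│Critical    


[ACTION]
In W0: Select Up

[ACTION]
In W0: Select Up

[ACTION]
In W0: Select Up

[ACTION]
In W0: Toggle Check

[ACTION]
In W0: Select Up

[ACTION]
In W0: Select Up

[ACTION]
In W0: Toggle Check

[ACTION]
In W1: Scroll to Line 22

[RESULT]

                                             
     ┏━━━━━━━━━━━━━━━━━━━━━━━━━━━━━┓━━━━━━━━━
     ┃ FileViewer                  ┃         
     ┠─────────────────────────────┨─────────
     ┃                            ▲┃         
     ┃typedef struct {            ░┃         
     ┃    int ┏━━━━━━━━━━━━━━━━━━━━━━━━━━━━━━
     ┃    int ┃ DataTable                    
     ┃    int ┠──────────────────────────────
     ┃} InitDa┃Name        │ID  │Level       
     ┃        ┃────────────┼────┼────────    
     ┃#define ┃Dave Jones  │1000│Medium      
     ┃int init┃Bob Brown   │1001│Low         
     ┗━━━━━━━━┃Dave Taylor │1002│Critical    


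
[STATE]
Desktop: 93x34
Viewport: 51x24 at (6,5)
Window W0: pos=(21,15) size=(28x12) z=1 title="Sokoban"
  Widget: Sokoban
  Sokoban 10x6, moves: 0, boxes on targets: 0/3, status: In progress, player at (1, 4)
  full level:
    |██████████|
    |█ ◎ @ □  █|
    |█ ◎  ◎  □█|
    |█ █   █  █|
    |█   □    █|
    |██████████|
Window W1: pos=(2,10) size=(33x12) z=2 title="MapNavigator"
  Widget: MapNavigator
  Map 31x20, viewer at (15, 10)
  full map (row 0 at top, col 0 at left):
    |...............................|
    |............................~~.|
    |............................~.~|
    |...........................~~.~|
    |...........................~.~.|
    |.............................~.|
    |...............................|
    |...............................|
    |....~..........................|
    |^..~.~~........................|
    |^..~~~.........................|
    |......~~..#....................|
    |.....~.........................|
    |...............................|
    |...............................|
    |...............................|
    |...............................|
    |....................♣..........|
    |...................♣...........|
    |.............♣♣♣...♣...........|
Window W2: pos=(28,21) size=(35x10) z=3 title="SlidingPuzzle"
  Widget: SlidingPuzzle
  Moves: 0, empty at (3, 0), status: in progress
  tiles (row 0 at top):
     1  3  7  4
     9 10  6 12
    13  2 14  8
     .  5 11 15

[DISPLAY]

                                                   
                                                   
                                                   
                                                   
                                                   
━━━━━━━━━━━━━━━━━━━━━━━━━━━━┓                      
pNavigator                  ┃                      
────────────────────────────┨                      
............................┃                      
............................┃                      
.~..........................┃━━━━━━━━━━━━━┓        
~.~~........................┃             ┃        
~~~.........@...............┃─────────────┨        
...~~..#....................┃             ┃        
..~.........................┃             ┃        
............................┃             ┃        
━━━━━━━━━━━━━━━━━━━━━━┏━━━━━━━━━━━━━━━━━━━━━━━━━━━━
               ┃█   □ ┃ SlidingPuzzle              
               ┃██████┠────────────────────────────
               ┃Moves:┃┌────┬────┬────┬────┐       
               ┃      ┃│  1 │  3 │  7 │  4 │       
               ┗━━━━━━┃├────┼────┼────┼────┤       
                      ┃│  9 │ 10 │  6 │ 12 │       
                      ┃├────┼────┼────┼────┤       


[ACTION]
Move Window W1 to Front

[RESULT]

                                                   
                                                   
                                                   
                                                   
                                                   
━━━━━━━━━━━━━━━━━━━━━━━━━━━━┓                      
pNavigator                  ┃                      
────────────────────────────┨                      
............................┃                      
............................┃                      
.~..........................┃━━━━━━━━━━━━━┓        
~.~~........................┃             ┃        
~~~.........@...............┃─────────────┨        
...~~..#....................┃             ┃        
..~.........................┃             ┃        
............................┃             ┃        
━━━━━━━━━━━━━━━━━━━━━━━━━━━━┛━━━━━━━━━━━━━━━━━━━━━━
               ┃█   □ ┃ SlidingPuzzle              
               ┃██████┠────────────────────────────
               ┃Moves:┃┌────┬────┬────┬────┐       
               ┃      ┃│  1 │  3 │  7 │  4 │       
               ┗━━━━━━┃├────┼────┼────┼────┤       
                      ┃│  9 │ 10 │  6 │ 12 │       
                      ┃├────┼────┼────┼────┤       


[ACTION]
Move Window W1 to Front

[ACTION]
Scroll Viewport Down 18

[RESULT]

━━━━━━━━━━━━━━━━━━━━━━━━━━━━┓                      
pNavigator                  ┃                      
────────────────────────────┨                      
............................┃                      
............................┃                      
.~..........................┃━━━━━━━━━━━━━┓        
~.~~........................┃             ┃        
~~~.........@...............┃─────────────┨        
...~~..#....................┃             ┃        
..~.........................┃             ┃        
............................┃             ┃        
━━━━━━━━━━━━━━━━━━━━━━━━━━━━┛━━━━━━━━━━━━━━━━━━━━━━
               ┃█   □ ┃ SlidingPuzzle              
               ┃██████┠────────────────────────────
               ┃Moves:┃┌────┬────┬────┬────┐       
               ┃      ┃│  1 │  3 │  7 │  4 │       
               ┗━━━━━━┃├────┼────┼────┼────┤       
                      ┃│  9 │ 10 │  6 │ 12 │       
                      ┃├────┼────┼────┼────┤       
                      ┃│ 13 │  2 │ 14 │  8 │       
                      ┗━━━━━━━━━━━━━━━━━━━━━━━━━━━━
                                                   
                                                   
                                                   


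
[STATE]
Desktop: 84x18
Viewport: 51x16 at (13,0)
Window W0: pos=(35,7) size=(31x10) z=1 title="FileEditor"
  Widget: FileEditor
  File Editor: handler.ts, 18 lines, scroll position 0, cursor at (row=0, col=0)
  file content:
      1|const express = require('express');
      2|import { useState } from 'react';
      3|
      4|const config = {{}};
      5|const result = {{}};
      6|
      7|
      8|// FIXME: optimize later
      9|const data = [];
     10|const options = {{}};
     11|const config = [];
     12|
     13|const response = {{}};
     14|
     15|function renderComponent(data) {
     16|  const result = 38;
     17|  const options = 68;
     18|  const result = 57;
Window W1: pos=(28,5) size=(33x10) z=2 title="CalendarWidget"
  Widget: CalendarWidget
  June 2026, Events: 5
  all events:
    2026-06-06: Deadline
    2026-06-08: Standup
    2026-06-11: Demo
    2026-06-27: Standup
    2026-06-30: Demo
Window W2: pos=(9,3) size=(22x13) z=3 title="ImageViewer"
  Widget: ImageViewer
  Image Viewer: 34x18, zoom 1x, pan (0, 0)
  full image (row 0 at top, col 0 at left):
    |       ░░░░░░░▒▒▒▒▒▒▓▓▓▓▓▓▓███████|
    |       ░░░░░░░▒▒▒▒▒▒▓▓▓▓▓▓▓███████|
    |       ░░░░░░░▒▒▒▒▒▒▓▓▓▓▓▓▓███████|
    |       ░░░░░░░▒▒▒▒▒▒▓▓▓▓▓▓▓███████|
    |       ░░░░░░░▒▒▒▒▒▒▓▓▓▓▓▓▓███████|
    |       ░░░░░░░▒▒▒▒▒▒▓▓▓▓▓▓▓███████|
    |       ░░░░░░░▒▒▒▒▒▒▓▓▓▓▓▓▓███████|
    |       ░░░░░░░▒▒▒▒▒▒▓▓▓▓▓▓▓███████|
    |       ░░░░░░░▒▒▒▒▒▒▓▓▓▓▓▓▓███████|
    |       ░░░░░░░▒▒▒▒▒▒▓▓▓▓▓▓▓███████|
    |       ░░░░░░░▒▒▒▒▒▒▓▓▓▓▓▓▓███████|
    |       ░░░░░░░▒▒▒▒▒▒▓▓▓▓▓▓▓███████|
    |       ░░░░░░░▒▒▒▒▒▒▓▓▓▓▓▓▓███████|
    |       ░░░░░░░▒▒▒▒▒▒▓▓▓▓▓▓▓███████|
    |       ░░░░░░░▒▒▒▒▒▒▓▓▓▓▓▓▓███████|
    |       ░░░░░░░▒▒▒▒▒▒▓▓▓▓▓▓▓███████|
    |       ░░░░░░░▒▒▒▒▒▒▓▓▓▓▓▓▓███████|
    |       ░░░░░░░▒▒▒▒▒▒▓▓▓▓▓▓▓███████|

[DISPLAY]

                                                   
                                                   
                                                   
━━━━━━━━━━━━━━━━━┓                                 
ageViewer        ┃                                 
─────────────────┨━━━━━━━━━━━━━━━━━━━━━━━━━━━━━┓   
    ░░░░░░░▒▒▒▒▒▒┃alendarWidget                ┃   
    ░░░░░░░▒▒▒▒▒▒┃─────────────────────────────┨━━━
    ░░░░░░░▒▒▒▒▒▒┃         June 2026           ┃   
    ░░░░░░░▒▒▒▒▒▒┃ Tu We Th Fr Sa Su           ┃───
    ░░░░░░░▒▒▒▒▒▒┃  2  3  4  5  6*  7          ┃exp
    ░░░░░░░▒▒▒▒▒▒┃*  9 10 11* 12 13 14         ┃'re
    ░░░░░░░▒▒▒▒▒▒┃ 16 17 18 19 20 21           ┃   
    ░░░░░░░▒▒▒▒▒▒┃ 23 24 25 26 27* 28          ┃   
    ░░░░░░░▒▒▒▒▒▒┃━━━━━━━━━━━━━━━━━━━━━━━━━━━━━┛   
━━━━━━━━━━━━━━━━━┛    ┃                            


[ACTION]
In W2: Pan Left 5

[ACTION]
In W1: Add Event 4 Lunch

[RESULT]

                                                   
                                                   
                                                   
━━━━━━━━━━━━━━━━━┓                                 
ageViewer        ┃                                 
─────────────────┨━━━━━━━━━━━━━━━━━━━━━━━━━━━━━┓   
    ░░░░░░░▒▒▒▒▒▒┃alendarWidget                ┃   
    ░░░░░░░▒▒▒▒▒▒┃─────────────────────────────┨━━━
    ░░░░░░░▒▒▒▒▒▒┃         June 2026           ┃   
    ░░░░░░░▒▒▒▒▒▒┃ Tu We Th Fr Sa Su           ┃───
    ░░░░░░░▒▒▒▒▒▒┃  2  3  4*  5  6*  7         ┃exp
    ░░░░░░░▒▒▒▒▒▒┃*  9 10 11* 12 13 14         ┃'re
    ░░░░░░░▒▒▒▒▒▒┃ 16 17 18 19 20 21           ┃   
    ░░░░░░░▒▒▒▒▒▒┃ 23 24 25 26 27* 28          ┃   
    ░░░░░░░▒▒▒▒▒▒┃━━━━━━━━━━━━━━━━━━━━━━━━━━━━━┛   
━━━━━━━━━━━━━━━━━┛    ┃                            


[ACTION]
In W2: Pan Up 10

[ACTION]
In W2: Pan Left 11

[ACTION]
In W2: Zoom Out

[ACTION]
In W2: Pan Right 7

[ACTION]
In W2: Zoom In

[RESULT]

                                                   
                                                   
                                                   
━━━━━━━━━━━━━━━━━┓                                 
ageViewer        ┃                                 
─────────────────┨━━━━━━━━━━━━━━━━━━━━━━━━━━━━━┓   
    ░░░░░░░░░░░░░┃alendarWidget                ┃   
    ░░░░░░░░░░░░░┃─────────────────────────────┨━━━
    ░░░░░░░░░░░░░┃         June 2026           ┃   
    ░░░░░░░░░░░░░┃ Tu We Th Fr Sa Su           ┃───
    ░░░░░░░░░░░░░┃  2  3  4*  5  6*  7         ┃exp
    ░░░░░░░░░░░░░┃*  9 10 11* 12 13 14         ┃'re
    ░░░░░░░░░░░░░┃ 16 17 18 19 20 21           ┃   
    ░░░░░░░░░░░░░┃ 23 24 25 26 27* 28          ┃   
    ░░░░░░░░░░░░░┃━━━━━━━━━━━━━━━━━━━━━━━━━━━━━┛   
━━━━━━━━━━━━━━━━━┛    ┃                            
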